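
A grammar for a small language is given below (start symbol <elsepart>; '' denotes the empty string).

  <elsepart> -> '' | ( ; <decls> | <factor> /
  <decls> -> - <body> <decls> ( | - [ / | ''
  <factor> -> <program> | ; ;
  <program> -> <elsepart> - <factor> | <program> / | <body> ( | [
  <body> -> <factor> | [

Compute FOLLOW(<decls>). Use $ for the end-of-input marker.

In <elsepart> -> ( ; <decls>: <decls> is at the end, add FOLLOW(<elsepart>) = { $, - }.
In <decls> -> - <body> <decls> (: add FIRST(() = { ( }.
Union: FOLLOW(<decls>) = { $, (, - }.

{ $, (, - }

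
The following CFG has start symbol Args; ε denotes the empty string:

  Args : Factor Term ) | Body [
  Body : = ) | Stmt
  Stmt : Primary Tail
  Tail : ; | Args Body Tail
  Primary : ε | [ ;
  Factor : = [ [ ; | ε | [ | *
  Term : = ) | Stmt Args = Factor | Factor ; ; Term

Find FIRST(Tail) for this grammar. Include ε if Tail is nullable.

Tail : ; contributes {;}.
From Tail : Args Body Tail: add FIRST(Args) = { *, ;, =, [ }.
Union: FIRST(Tail) = { *, ;, =, [ }.

{ *, ;, =, [ }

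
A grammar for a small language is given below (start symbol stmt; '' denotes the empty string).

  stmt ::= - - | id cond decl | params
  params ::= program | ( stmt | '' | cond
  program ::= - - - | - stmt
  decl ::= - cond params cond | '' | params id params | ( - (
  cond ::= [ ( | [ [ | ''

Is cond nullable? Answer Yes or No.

cond has an ''-production, so cond ⇒ ''.

Yes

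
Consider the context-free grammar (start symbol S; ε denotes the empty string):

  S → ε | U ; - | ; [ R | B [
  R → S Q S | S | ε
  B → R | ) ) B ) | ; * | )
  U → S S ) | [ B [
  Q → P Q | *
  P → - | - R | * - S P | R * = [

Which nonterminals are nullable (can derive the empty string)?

Directly nullable (have an ε-production): S, R.
B → R with every symbol nullable, so B is nullable.
No other nonterminal has a production whose RHS symbols are all nullable.

{ B, R, S }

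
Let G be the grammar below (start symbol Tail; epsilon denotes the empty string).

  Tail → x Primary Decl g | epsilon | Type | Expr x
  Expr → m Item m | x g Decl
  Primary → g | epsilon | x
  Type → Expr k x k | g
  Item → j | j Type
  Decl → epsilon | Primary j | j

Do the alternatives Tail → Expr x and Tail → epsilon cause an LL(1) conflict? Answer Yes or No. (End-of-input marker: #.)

No

FIRST(Expr x) = { m, x } and FIRST(epsilon) = { epsilon }.
The second is nullable but FOLLOW(Tail) = { # } is disjoint from FIRST of the first.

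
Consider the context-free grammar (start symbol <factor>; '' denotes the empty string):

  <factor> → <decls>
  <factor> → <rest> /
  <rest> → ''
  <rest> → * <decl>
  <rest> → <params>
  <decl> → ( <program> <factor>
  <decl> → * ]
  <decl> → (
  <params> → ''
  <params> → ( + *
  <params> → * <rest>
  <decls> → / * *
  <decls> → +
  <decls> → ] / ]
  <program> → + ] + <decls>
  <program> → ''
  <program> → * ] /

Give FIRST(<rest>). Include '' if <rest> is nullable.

<rest> → '' contributes ''.
<rest> → * <decl> contributes {*}.
From <rest> → <params>: add FIRST(<params>) = { (, *, '' } (including '' since <params> is nullable).
Union: FIRST(<rest>) = { (, *, '' }.

{ (, *, '' }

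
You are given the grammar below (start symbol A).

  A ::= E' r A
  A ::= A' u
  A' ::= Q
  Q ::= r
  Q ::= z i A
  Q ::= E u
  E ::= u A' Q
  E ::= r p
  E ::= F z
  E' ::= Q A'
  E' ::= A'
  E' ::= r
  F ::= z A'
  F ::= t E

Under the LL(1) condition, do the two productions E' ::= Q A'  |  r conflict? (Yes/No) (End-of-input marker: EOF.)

Yes

FIRST(Q A') = { r, t, u, z } and FIRST(r) = { r }.
Both contain r, so the two alternatives are not disjoint — LL(1) conflict.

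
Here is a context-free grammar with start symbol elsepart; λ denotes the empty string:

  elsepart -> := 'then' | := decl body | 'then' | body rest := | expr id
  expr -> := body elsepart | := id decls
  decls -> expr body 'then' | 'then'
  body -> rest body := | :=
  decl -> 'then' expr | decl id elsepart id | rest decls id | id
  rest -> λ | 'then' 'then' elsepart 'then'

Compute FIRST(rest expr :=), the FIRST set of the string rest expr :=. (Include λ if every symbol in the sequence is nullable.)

{ 'then', := }

Add FIRST(rest)\{λ} = { 'then' }; rest is nullable, continue.
Add FIRST(expr) = { := }; expr is not nullable, stop.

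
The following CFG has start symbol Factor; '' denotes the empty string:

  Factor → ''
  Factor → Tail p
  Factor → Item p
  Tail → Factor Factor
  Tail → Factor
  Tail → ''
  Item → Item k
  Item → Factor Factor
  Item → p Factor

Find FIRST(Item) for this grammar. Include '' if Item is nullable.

From Item → Item k: Item nullable, take FIRST(Item) ∪ {k} = { k, p }.
From Item → Factor Factor: Factor, Factor nullable, take FIRST(Factor) ∪ FIRST(Factor) = { k, p }; also '' since the whole RHS is nullable.
Item → p Factor contributes {p}.
Union: FIRST(Item) = { k, p, '' }.

{ k, p, '' }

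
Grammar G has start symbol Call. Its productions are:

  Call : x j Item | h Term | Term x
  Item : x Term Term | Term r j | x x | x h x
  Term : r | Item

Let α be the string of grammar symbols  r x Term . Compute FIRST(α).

{ r }

r is a terminal; add {r} and stop.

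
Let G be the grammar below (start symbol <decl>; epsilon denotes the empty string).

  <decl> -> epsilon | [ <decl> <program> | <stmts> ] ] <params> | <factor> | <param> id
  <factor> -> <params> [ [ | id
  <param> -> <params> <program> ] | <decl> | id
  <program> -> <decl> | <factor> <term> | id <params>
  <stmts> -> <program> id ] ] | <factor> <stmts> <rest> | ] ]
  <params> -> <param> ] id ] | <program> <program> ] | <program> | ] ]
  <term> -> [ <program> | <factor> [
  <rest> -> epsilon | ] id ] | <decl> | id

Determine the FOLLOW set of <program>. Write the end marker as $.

In <decl> -> [ <decl> <program>: <program> is at the end, add FOLLOW(<decl>) = { $, [, ], id }.
In <param> -> <params> <program> ]: add FIRST(]) = { ] }.
In <stmts> -> <program> id ] ]: add FIRST(id ] ]) = { id }.
In <params> -> <program> <program> ]: add FIRST(<program> ]) = { [, ], id }.
In <params> -> <program> <program> ]: add FIRST(]) = { ] }.
In <params> -> <program>: <program> is at the end, add FOLLOW(<params>) = { $, [, ], id }.
In <term> -> [ <program>: <program> is at the end, add FOLLOW(<term>) = { $, [, ], id }.
Union: FOLLOW(<program>) = { $, [, ], id }.

{ $, [, ], id }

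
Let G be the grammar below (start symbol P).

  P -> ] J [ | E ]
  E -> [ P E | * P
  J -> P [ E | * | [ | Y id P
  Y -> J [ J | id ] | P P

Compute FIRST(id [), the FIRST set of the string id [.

id is a terminal; add {id} and stop.

{ id }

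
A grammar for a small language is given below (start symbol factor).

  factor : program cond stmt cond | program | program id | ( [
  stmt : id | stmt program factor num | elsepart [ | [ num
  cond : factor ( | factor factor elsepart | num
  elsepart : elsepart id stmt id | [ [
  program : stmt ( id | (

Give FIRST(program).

From program : stmt ( id: add FIRST(stmt) = { [, id }.
program : ( contributes {(}.
Union: FIRST(program) = { (, [, id }.

{ (, [, id }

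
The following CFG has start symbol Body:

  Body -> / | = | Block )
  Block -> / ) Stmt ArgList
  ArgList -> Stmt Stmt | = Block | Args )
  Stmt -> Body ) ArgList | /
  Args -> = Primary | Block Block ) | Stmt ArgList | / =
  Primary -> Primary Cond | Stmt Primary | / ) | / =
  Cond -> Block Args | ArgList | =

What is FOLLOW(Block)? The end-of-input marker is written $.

In Body -> Block ): add FIRST()) = { ) }.
In ArgList -> = Block: Block is at the end, add FOLLOW(ArgList) = { ), /, = }.
In Args -> Block Block ): add FIRST(Block )) = { / }.
In Args -> Block Block ): add FIRST()) = { ) }.
In Cond -> Block Args: add FIRST(Args) = { /, = }.
Union: FOLLOW(Block) = { ), /, = }.

{ ), /, = }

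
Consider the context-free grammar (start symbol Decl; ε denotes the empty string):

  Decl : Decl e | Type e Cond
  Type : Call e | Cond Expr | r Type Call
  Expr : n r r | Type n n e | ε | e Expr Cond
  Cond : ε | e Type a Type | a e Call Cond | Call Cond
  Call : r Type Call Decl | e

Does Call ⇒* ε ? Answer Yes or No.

No

Nullable nonterminals: Cond, Expr, Type.
No production of Call has an RHS whose symbols are all nullable, so Call is not nullable.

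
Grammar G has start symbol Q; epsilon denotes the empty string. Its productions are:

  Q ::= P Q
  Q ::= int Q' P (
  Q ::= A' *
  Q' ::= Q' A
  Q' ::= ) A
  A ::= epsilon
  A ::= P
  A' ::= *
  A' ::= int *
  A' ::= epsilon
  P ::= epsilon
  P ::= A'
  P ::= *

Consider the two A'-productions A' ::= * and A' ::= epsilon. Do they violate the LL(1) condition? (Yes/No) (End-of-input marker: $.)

FIRST(*) = { * } and FIRST(epsilon) = { epsilon }.
The second alternative is nullable and FOLLOW(A') = { (, *, int } shares * with FIRST of the first — conflict.

Yes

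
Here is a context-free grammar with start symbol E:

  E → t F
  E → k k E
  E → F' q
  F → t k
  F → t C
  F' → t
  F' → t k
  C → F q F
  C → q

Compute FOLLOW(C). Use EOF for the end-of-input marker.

{ EOF, q }

In F → t C: C is at the end, add FOLLOW(F) = { EOF, q }.
Union: FOLLOW(C) = { EOF, q }.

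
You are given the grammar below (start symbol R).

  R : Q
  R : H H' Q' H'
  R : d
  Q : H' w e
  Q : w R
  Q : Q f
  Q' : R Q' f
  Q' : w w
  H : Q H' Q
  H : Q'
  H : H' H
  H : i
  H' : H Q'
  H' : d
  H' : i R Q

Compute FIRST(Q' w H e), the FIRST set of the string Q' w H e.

{ d, i, w }

Add FIRST(Q') = { d, i, w }; Q' is not nullable, stop.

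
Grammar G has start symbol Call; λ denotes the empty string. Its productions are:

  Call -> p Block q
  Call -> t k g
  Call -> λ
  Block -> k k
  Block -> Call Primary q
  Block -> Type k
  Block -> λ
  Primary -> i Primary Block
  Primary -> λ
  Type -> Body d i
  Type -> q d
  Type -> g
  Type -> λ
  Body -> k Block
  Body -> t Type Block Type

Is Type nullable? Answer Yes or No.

Type has an λ-production, so Type ⇒ λ.

Yes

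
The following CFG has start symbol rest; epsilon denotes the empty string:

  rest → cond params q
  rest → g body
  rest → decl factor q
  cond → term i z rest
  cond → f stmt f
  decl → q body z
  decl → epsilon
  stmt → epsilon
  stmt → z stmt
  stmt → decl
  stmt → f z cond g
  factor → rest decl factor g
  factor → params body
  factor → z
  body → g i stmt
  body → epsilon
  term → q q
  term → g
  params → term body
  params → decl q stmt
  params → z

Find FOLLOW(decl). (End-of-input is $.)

{ $, f, g, q, z }

In rest → decl factor q: add FIRST(factor q) = { f, g, q, z }.
In stmt → decl: decl is at the end, add FOLLOW(stmt) = { $, f, g, q, z }.
In factor → rest decl factor g: add FIRST(factor g) = { f, g, q, z }.
In params → decl q stmt: add FIRST(q stmt) = { q }.
Union: FOLLOW(decl) = { $, f, g, q, z }.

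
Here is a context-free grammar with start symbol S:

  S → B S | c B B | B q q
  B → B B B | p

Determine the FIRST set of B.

{ p }

From B → B B B: add FIRST(B) = { p }.
B → p contributes {p}.
Union: FIRST(B) = { p }.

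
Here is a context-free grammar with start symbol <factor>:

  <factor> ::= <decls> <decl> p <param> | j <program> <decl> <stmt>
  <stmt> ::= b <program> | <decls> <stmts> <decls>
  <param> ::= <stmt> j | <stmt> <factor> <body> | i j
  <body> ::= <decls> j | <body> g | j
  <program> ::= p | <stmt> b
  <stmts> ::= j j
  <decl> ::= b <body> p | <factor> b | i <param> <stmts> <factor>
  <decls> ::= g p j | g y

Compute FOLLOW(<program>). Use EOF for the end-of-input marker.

{ EOF, b, g, i, j, p }

In <factor> ::= j <program> <decl> <stmt>: add FIRST(<decl> <stmt>) = { b, g, i, j }.
In <stmt> ::= b <program>: <program> is at the end, add FOLLOW(<stmt>) = { EOF, b, g, j, p }.
Union: FOLLOW(<program>) = { EOF, b, g, i, j, p }.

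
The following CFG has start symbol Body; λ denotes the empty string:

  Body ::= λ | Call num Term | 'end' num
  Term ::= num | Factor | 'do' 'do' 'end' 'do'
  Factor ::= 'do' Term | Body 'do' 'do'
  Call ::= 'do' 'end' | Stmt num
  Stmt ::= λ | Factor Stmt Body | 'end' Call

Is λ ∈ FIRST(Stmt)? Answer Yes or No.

Yes

Stmt has an λ-production, so Stmt ⇒ λ.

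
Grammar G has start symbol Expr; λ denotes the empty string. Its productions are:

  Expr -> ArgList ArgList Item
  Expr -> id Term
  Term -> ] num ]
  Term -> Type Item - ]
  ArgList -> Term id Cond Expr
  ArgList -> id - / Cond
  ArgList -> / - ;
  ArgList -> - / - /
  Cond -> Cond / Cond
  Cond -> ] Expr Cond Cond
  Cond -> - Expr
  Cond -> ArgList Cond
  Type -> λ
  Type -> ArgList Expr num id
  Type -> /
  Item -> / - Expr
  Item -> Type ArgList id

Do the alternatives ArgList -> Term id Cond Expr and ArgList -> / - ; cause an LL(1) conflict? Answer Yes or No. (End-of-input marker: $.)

Yes

FIRST(Term id Cond Expr) = { -, /, ], id } and FIRST(/ - ;) = { / }.
Both contain /, so the two alternatives are not disjoint — LL(1) conflict.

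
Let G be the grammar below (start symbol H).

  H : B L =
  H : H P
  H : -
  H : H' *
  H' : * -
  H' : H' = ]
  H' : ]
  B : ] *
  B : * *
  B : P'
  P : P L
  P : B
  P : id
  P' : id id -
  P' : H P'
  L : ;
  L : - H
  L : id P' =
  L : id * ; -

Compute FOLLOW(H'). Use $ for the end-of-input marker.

{ *, = }

In H : H' *: add FIRST(*) = { * }.
In H' : H' = ]: add FIRST(= ]) = { = }.
Union: FOLLOW(H') = { *, = }.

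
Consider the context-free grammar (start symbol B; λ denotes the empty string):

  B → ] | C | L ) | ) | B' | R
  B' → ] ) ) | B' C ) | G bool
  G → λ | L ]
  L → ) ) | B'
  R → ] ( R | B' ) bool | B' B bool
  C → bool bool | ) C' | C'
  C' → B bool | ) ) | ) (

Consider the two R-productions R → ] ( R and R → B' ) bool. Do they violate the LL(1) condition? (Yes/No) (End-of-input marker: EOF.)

FIRST(] ( R) = { ] } and FIRST(B' ) bool) = { ), ], bool }.
Both contain ], so the two alternatives are not disjoint — LL(1) conflict.

Yes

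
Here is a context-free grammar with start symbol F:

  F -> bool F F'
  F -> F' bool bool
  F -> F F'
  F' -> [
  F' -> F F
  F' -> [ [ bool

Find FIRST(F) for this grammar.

F -> bool F F' contributes {bool}.
From F -> F' bool bool: add FIRST(F') = { [, bool }.
From F -> F F': add FIRST(F) = { [, bool }.
Union: FIRST(F) = { [, bool }.

{ [, bool }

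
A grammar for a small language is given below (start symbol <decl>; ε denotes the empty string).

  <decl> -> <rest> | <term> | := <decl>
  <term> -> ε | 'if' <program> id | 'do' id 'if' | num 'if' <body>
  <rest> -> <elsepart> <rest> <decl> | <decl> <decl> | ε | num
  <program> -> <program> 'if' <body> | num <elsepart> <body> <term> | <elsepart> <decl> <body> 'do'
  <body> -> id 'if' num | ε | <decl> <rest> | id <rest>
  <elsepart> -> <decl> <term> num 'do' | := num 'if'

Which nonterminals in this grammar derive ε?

Directly nullable (have an ε-production): <term>, <rest>, <body>.
<decl> -> <rest> with every symbol nullable, so <decl> is nullable.
No other nonterminal has a production whose RHS symbols are all nullable.

{ <body>, <decl>, <rest>, <term> }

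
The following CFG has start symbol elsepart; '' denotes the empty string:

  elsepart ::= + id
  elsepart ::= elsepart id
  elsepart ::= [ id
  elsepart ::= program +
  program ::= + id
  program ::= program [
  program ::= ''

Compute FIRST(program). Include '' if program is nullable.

program ::= + id contributes {+}.
From program ::= program [: program nullable, take FIRST(program) ∪ {[} = { +, [ }.
program ::= '' contributes ''.
Union: FIRST(program) = { +, [, '' }.

{ +, [, '' }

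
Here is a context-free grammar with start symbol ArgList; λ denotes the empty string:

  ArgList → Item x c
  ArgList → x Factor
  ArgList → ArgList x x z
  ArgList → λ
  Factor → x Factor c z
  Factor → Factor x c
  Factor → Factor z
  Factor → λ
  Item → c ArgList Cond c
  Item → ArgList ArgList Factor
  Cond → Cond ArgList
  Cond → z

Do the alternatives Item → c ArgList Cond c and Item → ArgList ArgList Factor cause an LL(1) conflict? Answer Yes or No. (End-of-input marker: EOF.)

FIRST(c ArgList Cond c) = { c } and FIRST(ArgList ArgList Factor) = { c, x, z, λ }.
Both contain c, so the two alternatives are not disjoint — LL(1) conflict.

Yes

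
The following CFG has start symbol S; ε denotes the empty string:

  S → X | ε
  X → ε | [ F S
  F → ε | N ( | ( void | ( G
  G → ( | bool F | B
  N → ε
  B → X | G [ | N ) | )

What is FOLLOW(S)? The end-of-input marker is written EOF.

S is the start symbol, so EOF ∈ FOLLOW(S).
In X → [ F S: S is at the end, add FOLLOW(X) = { EOF, [ }.
Union: FOLLOW(S) = { EOF, [ }.

{ EOF, [ }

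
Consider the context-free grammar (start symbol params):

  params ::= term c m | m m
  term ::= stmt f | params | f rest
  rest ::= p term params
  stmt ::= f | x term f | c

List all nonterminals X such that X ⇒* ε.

No nonterminal has an empty production or an RHS whose symbols are all nullable.

{ } (none)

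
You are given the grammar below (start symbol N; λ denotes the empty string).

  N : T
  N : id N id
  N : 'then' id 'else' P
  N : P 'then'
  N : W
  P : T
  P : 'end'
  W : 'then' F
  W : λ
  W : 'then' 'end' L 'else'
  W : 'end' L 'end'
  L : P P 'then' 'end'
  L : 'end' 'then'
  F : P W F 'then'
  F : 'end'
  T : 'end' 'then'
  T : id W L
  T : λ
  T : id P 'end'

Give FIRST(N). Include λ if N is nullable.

From N : T: add FIRST(T) = { 'end', id, λ } (including λ since T is nullable).
N : id N id contributes {id}.
N : 'then' id 'else' P contributes {'then'}.
From N : P 'then': P nullable, take FIRST(P) ∪ {'then'} = { 'end', 'then', id }.
From N : W: add FIRST(W) = { 'end', 'then', λ } (including λ since W is nullable).
Union: FIRST(N) = { 'end', 'then', id, λ }.

{ 'end', 'then', id, λ }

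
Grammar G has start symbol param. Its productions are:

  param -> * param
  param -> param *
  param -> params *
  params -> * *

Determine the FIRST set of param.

param -> * param contributes {*}.
From param -> param *: add FIRST(param) = { * }.
From param -> params *: add FIRST(params) = { * }.
Union: FIRST(param) = { * }.

{ * }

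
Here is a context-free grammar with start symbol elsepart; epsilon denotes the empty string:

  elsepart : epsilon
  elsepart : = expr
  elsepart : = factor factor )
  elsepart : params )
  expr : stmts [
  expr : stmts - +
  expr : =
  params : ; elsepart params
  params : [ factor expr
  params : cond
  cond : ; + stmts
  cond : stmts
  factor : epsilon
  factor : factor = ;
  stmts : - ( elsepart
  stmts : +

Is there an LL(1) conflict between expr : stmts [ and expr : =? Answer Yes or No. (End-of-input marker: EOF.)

FIRST(stmts [) = { +, - } and FIRST(=) = { = }.
The FIRST sets are disjoint and neither alternative is nullable — no conflict.

No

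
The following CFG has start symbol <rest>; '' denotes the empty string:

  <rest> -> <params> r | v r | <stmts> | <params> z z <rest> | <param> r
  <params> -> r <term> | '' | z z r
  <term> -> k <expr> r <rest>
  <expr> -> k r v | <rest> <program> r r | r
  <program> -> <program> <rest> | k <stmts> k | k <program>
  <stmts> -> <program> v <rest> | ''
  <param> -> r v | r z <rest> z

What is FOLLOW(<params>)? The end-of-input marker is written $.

In <rest> -> <params> r: add FIRST(r) = { r }.
In <rest> -> <params> z z <rest>: add FIRST(z z <rest>) = { z }.
Union: FOLLOW(<params>) = { r, z }.

{ r, z }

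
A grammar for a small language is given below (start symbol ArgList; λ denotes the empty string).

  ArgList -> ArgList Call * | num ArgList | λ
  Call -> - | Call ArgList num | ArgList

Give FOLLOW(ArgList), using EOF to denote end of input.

{ EOF, *, -, num }

ArgList is the start symbol, so EOF ∈ FOLLOW(ArgList).
In ArgList -> ArgList Call *: add FIRST(Call *) = { *, -, num }.
In ArgList -> num ArgList: ArgList is at the end, add FOLLOW(ArgList) = { EOF, *, -, num }.
In Call -> Call ArgList num: add FIRST(num) = { num }.
In Call -> ArgList: ArgList is at the end, add FOLLOW(Call) = { *, -, num }.
Union: FOLLOW(ArgList) = { EOF, *, -, num }.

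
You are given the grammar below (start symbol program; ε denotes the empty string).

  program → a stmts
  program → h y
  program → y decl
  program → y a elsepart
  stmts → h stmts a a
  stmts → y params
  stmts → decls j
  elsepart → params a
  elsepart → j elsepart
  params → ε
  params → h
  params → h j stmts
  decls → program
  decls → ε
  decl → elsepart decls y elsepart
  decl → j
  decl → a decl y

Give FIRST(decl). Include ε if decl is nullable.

From decl → elsepart decls y elsepart: add FIRST(elsepart) = { a, h, j }.
decl → j contributes {j}.
decl → a decl y contributes {a}.
Union: FIRST(decl) = { a, h, j }.

{ a, h, j }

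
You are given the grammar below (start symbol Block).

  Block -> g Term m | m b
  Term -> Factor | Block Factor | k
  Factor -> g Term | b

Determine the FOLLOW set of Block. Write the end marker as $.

Block is the start symbol, so $ ∈ FOLLOW(Block).
In Term -> Block Factor: add FIRST(Factor) = { b, g }.
Union: FOLLOW(Block) = { $, b, g }.

{ $, b, g }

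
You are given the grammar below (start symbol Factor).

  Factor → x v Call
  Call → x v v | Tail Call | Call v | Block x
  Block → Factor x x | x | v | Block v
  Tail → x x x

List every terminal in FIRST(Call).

{ v, x }

Call → x v v contributes {x}.
From Call → Tail Call: add FIRST(Tail) = { x }.
From Call → Call v: add FIRST(Call) = { v, x }.
From Call → Block x: add FIRST(Block) = { v, x }.
Union: FIRST(Call) = { v, x }.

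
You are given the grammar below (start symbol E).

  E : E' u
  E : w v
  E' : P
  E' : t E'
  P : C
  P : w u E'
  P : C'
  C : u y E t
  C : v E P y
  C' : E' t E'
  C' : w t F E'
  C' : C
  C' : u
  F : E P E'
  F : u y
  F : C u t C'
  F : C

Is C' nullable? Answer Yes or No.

No nonterminal in this grammar is nullable.
No production of C' has an RHS whose symbols are all nullable, so C' is not nullable.

No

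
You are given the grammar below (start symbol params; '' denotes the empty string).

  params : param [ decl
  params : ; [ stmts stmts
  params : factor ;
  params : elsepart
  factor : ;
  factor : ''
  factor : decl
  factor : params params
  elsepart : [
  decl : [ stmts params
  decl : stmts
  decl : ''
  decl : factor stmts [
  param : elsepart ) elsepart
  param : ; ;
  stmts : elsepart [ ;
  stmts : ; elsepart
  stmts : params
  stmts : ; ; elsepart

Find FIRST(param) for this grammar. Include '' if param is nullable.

{ ;, [ }

From param : elsepart ) elsepart: add FIRST(elsepart) = { [ }.
param : ; ; contributes {;}.
Union: FIRST(param) = { ;, [ }.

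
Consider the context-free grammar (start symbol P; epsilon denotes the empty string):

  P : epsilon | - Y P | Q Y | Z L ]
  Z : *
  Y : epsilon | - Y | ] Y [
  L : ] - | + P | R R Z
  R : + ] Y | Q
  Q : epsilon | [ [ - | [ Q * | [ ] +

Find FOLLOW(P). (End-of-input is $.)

{ $, ] }

P is the start symbol, so $ ∈ FOLLOW(P).
In P : - Y P: P is at the end, add FOLLOW(P) = { $, ] }.
In L : + P: P is at the end, add FOLLOW(L) = { ] }.
Union: FOLLOW(P) = { $, ] }.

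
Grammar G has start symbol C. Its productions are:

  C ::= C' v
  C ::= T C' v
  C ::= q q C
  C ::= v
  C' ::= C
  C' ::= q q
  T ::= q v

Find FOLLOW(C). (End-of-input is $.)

C is the start symbol, so $ ∈ FOLLOW(C).
In C ::= q q C: C is at the end, add FOLLOW(C) = { $, v }.
In C' ::= C: C is at the end, add FOLLOW(C') = { v }.
Union: FOLLOW(C) = { $, v }.

{ $, v }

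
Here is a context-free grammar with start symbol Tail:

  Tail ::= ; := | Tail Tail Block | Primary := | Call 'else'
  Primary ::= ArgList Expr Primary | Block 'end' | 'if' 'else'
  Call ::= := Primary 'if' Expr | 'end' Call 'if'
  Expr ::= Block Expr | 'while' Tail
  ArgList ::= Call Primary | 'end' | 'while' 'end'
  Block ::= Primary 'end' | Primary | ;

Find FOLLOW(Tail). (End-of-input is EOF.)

{ EOF, 'else', 'end', 'if', 'while', :=, ; }

Tail is the start symbol, so EOF ∈ FOLLOW(Tail).
In Tail ::= Tail Tail Block: add FIRST(Tail Block) = { 'end', 'if', 'while', :=, ; }.
In Tail ::= Tail Tail Block: add FIRST(Block) = { 'end', 'if', 'while', :=, ; }.
In Expr ::= 'while' Tail: Tail is at the end, add FOLLOW(Expr) = { 'else', 'end', 'if', 'while', :=, ; }.
Union: FOLLOW(Tail) = { EOF, 'else', 'end', 'if', 'while', :=, ; }.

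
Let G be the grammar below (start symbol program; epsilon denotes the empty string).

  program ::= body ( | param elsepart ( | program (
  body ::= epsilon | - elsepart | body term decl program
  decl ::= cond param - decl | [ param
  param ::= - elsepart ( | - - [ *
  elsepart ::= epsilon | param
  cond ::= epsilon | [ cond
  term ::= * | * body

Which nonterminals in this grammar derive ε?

{ body, cond, elsepart }

Directly nullable (have an epsilon-production): body, elsepart, cond.
No other nonterminal has a production whose RHS symbols are all nullable.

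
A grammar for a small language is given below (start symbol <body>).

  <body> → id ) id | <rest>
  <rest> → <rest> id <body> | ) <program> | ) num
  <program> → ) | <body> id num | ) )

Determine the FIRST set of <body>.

{ ), id }

<body> → id ) id contributes {id}.
From <body> → <rest>: add FIRST(<rest>) = { ) }.
Union: FIRST(<body>) = { ), id }.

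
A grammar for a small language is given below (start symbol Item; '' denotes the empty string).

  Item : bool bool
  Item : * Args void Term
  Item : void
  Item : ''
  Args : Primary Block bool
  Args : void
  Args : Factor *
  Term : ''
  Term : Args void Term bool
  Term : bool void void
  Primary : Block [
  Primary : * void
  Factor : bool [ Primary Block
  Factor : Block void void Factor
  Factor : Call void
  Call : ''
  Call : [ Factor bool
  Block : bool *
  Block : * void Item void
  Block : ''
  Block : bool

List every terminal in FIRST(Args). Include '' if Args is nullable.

From Args : Primary Block bool: add FIRST(Primary) = { *, [, bool }.
Args : void contributes {void}.
From Args : Factor *: add FIRST(Factor) = { *, [, bool, void }.
Union: FIRST(Args) = { *, [, bool, void }.

{ *, [, bool, void }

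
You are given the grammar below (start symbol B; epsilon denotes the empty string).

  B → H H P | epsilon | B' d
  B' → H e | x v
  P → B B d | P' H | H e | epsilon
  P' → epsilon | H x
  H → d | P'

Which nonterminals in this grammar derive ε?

Directly nullable (have an epsilon-production): B, P, P'.
H → P' with every symbol nullable, so H is nullable.
No other nonterminal has a production whose RHS symbols are all nullable.

{ B, H, P, P' }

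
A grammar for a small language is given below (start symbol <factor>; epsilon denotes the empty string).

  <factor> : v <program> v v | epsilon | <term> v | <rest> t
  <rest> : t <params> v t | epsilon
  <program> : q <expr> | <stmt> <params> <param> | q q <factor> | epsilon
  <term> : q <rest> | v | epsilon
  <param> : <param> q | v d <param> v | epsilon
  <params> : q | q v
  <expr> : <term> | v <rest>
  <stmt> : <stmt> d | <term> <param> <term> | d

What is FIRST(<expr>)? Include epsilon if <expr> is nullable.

{ q, v, epsilon }

From <expr> : <term>: add FIRST(<term>) = { q, v, epsilon } (including epsilon since <term> is nullable).
<expr> : v <rest> contributes {v}.
Union: FIRST(<expr>) = { q, v, epsilon }.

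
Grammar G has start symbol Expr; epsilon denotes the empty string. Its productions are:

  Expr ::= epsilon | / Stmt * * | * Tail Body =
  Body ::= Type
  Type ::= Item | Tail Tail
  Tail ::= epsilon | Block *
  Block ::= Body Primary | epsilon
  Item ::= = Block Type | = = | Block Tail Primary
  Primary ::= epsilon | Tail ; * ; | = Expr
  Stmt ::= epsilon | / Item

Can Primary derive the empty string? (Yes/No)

Primary has an epsilon-production, so Primary ⇒ epsilon.

Yes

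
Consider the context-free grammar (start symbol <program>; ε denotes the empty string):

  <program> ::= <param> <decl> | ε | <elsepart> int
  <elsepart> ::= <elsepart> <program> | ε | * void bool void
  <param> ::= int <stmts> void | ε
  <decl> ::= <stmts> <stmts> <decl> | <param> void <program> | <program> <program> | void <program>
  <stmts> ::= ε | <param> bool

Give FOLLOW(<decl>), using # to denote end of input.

{ #, *, bool, int, void }

In <program> ::= <param> <decl>: <decl> is at the end, add FOLLOW(<program>) = { #, *, bool, int, void }.
In <decl> ::= <stmts> <stmts> <decl>: <decl> is at the end, add FOLLOW(<decl>) = { #, *, bool, int, void }.
Union: FOLLOW(<decl>) = { #, *, bool, int, void }.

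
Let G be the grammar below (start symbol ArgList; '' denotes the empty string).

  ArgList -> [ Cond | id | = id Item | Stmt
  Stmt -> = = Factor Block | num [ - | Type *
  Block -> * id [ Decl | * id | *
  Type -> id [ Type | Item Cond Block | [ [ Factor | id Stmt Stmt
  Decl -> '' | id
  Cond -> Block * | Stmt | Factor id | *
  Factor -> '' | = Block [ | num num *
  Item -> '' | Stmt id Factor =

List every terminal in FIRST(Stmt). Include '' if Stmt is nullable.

{ *, =, [, id, num }

Stmt -> = = Factor Block contributes {=}.
Stmt -> num [ - contributes {num}.
From Stmt -> Type *: add FIRST(Type) = { *, =, [, id, num }.
Union: FIRST(Stmt) = { *, =, [, id, num }.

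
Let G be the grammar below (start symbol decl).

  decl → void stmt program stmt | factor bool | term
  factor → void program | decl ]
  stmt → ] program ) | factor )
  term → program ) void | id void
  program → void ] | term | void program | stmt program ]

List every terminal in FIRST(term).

From term → program ) void: add FIRST(program) = { ], id, void }.
term → id void contributes {id}.
Union: FIRST(term) = { ], id, void }.

{ ], id, void }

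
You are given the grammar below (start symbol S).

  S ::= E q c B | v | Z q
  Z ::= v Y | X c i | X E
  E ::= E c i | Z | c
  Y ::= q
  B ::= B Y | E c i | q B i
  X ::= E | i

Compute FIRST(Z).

{ c, i, v }

Z ::= v Y contributes {v}.
From Z ::= X c i: add FIRST(X) = { c, i, v }.
From Z ::= X E: add FIRST(X) = { c, i, v }.
Union: FIRST(Z) = { c, i, v }.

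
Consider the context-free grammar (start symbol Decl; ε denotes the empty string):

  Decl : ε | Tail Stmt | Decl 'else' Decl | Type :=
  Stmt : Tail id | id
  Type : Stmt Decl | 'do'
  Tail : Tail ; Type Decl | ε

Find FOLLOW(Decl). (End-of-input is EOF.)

{ EOF, 'do', 'else', :=, ;, id }

Decl is the start symbol, so EOF ∈ FOLLOW(Decl).
In Decl : Decl 'else' Decl: add FIRST('else' Decl) = { 'else' }.
In Decl : Decl 'else' Decl: Decl is at the end, add FOLLOW(Decl) = { EOF, 'do', 'else', :=, ;, id }.
In Type : Stmt Decl: Decl is at the end, add FOLLOW(Type) = { 'do', 'else', :=, ;, id }.
In Tail : Tail ; Type Decl: Decl is at the end, add FOLLOW(Tail) = { ;, id }.
Union: FOLLOW(Decl) = { EOF, 'do', 'else', :=, ;, id }.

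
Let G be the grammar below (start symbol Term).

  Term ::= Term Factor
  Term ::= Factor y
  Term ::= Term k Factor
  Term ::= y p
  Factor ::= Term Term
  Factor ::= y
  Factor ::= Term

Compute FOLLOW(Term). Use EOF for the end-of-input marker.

Term is the start symbol, so EOF ∈ FOLLOW(Term).
In Term ::= Term Factor: add FIRST(Factor) = { y }.
In Term ::= Term k Factor: add FIRST(k Factor) = { k }.
In Factor ::= Term Term: add FIRST(Term) = { y }.
In Factor ::= Term Term: Term is at the end, add FOLLOW(Factor) = { EOF, k, y }.
In Factor ::= Term: Term is at the end, add FOLLOW(Factor) = { EOF, k, y }.
Union: FOLLOW(Term) = { EOF, k, y }.

{ EOF, k, y }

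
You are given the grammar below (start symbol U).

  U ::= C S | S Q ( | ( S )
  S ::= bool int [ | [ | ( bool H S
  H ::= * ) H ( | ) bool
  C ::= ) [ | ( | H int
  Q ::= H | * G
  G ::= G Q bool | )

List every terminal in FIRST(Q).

{ ), * }

From Q ::= H: add FIRST(H) = { ), * }.
Q ::= * G contributes {*}.
Union: FIRST(Q) = { ), * }.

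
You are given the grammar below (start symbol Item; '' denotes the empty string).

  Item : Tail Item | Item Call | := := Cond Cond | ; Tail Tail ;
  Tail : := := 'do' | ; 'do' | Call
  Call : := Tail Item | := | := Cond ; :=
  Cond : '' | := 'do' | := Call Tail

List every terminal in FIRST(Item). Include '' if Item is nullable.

{ :=, ; }

From Item : Tail Item: add FIRST(Tail) = { :=, ; }.
From Item : Item Call: add FIRST(Item) = { :=, ; }.
Item : := := Cond Cond contributes {:=}.
Item : ; Tail Tail ; contributes {;}.
Union: FIRST(Item) = { :=, ; }.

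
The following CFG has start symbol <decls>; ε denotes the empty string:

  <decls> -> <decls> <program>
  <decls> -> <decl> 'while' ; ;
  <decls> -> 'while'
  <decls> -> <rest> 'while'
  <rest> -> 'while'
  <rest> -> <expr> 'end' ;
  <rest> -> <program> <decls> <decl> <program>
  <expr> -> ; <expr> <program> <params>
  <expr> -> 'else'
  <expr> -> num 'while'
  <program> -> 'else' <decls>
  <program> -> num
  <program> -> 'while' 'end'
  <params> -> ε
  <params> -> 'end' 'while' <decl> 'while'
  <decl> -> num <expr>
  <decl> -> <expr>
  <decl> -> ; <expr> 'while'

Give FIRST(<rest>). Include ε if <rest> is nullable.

{ 'else', 'while', ;, num }

<rest> -> 'while' contributes {'while'}.
From <rest> -> <expr> 'end' ;: add FIRST(<expr>) = { 'else', ;, num }.
From <rest> -> <program> <decls> <decl> <program>: add FIRST(<program>) = { 'else', 'while', num }.
Union: FIRST(<rest>) = { 'else', 'while', ;, num }.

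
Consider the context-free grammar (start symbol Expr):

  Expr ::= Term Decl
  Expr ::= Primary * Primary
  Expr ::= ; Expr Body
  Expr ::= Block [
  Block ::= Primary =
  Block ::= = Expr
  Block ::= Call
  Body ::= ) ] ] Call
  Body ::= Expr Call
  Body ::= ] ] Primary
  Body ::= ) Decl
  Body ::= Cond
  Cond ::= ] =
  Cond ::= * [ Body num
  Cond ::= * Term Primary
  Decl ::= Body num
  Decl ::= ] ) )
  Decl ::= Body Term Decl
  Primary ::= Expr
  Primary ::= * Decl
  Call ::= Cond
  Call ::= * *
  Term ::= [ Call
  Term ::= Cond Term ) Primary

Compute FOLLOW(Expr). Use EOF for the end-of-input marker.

Expr is the start symbol, so EOF ∈ FOLLOW(Expr).
In Expr ::= ; Expr Body: add FIRST(Body) = { ), *, ;, =, [, ] }.
In Block ::= = Expr: Expr is at the end, add FOLLOW(Block) = { [ }.
In Body ::= Expr Call: add FIRST(Call) = { *, ] }.
In Primary ::= Expr: Expr is at the end, add FOLLOW(Primary) = { EOF, ), *, ;, =, [, ], num }.
Union: FOLLOW(Expr) = { EOF, ), *, ;, =, [, ], num }.

{ EOF, ), *, ;, =, [, ], num }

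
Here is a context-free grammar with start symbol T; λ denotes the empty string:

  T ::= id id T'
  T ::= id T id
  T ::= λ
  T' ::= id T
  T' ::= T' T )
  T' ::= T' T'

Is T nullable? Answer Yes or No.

T has an λ-production, so T ⇒ λ.

Yes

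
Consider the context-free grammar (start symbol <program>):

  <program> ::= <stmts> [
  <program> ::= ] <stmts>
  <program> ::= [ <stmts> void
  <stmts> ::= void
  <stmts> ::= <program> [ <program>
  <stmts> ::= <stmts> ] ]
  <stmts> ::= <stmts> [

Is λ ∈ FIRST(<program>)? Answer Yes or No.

No

No nonterminal in this grammar is nullable.
No production of <program> has an RHS whose symbols are all nullable, so <program> is not nullable.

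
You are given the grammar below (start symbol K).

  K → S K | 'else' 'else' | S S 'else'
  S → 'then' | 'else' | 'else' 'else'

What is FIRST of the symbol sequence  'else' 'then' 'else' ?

'else' is a terminal; add {'else'} and stop.

{ 'else' }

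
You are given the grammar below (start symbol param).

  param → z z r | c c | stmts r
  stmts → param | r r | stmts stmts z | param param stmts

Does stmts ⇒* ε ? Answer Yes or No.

No nonterminal in this grammar is nullable.
No production of stmts has an RHS whose symbols are all nullable, so stmts is not nullable.

No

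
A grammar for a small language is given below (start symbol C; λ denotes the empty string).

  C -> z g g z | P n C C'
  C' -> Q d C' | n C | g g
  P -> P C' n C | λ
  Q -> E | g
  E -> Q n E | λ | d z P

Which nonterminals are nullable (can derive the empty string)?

{ E, P, Q }

Directly nullable (have an λ-production): P, E.
Q -> E with every symbol nullable, so Q is nullable.
No other nonterminal has a production whose RHS symbols are all nullable.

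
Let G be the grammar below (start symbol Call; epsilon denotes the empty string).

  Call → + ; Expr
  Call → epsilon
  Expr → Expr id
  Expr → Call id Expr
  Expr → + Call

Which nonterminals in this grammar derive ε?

{ Call }

Directly nullable (have an epsilon-production): Call.
No other nonterminal has a production whose RHS symbols are all nullable.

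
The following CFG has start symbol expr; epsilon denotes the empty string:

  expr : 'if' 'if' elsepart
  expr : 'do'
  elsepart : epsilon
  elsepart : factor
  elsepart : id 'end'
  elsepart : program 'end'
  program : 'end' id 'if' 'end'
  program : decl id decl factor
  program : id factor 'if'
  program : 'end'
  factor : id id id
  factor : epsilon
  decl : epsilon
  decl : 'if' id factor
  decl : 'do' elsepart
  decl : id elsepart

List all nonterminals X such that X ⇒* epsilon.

{ decl, elsepart, factor }

Directly nullable (have an epsilon-production): elsepart, factor, decl.
No other nonterminal has a production whose RHS symbols are all nullable.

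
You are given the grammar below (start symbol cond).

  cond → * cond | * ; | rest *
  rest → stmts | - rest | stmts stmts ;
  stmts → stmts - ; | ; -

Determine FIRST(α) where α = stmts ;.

{ ; }

Add FIRST(stmts) = { ; }; stmts is not nullable, stop.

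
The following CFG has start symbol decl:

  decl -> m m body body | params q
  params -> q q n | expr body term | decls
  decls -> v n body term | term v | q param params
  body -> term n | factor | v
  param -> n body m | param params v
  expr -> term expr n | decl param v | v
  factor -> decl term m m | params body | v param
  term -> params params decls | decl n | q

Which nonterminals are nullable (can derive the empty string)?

{ } (none)

No nonterminal has an empty production or an RHS whose symbols are all nullable.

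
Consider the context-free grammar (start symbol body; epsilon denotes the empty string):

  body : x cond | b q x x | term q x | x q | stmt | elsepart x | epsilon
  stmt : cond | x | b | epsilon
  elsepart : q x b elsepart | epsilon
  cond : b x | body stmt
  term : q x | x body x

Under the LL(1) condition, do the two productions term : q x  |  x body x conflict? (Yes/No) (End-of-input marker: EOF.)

No

FIRST(q x) = { q } and FIRST(x body x) = { x }.
The FIRST sets are disjoint and neither alternative is nullable — no conflict.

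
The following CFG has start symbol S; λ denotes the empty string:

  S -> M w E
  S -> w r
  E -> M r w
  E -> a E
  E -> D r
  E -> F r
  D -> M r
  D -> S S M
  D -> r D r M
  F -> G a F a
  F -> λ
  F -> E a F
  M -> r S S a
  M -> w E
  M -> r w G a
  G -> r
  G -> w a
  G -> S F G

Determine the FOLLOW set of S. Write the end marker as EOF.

{ EOF, a, r, w }

S is the start symbol, so EOF ∈ FOLLOW(S).
In D -> S S M: add FIRST(S M) = { r, w }.
In D -> S S M: add FIRST(M) = { r, w }.
In M -> r S S a: add FIRST(S a) = { r, w }.
In M -> r S S a: add FIRST(a) = { a }.
In G -> S F G: add FIRST(F G) = { a, r, w }.
Union: FOLLOW(S) = { EOF, a, r, w }.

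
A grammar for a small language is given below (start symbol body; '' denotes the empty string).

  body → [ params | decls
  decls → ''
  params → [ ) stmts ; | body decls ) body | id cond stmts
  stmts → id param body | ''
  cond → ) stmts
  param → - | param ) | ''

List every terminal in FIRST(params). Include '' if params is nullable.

{ ), [, id }

params → [ ) stmts ; contributes {[}.
From params → body decls ) body: body, decls nullable, take FIRST(body) ∪ FIRST(decls) ∪ {)} = { ), [ }.
params → id cond stmts contributes {id}.
Union: FIRST(params) = { ), [, id }.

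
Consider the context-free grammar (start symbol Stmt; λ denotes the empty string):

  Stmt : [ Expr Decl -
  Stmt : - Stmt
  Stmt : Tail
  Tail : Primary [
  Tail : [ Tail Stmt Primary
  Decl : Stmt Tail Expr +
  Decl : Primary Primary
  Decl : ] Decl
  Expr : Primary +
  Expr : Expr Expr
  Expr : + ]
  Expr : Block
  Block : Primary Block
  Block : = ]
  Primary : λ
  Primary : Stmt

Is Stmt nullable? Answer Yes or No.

Nullable nonterminals: Decl, Primary.
No production of Stmt has an RHS whose symbols are all nullable, so Stmt is not nullable.

No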